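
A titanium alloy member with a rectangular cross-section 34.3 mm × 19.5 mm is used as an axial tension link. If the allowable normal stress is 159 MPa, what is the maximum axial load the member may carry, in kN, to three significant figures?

106 kN

A = 668.8 mm².
P_max = σ_allow · A = 159 · 668.8 = 106300 N = 106.3 kN.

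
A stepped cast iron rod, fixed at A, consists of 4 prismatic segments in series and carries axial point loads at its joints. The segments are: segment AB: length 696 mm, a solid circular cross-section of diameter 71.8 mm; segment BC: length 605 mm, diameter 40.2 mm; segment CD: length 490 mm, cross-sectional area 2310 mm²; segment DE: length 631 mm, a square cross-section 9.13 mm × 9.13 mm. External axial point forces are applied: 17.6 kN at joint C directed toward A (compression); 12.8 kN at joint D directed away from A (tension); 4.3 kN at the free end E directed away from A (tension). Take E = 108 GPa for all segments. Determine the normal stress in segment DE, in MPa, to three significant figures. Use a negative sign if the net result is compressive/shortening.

51.6 MPa

Internal axial forces (sectioning from the free end, tension +): N_DE = 4.3 kN, N_CD = 17.1 kN, N_BC = -0.5 kN, N_AB = -0.5 kN.
A_DE = 83.36 mm².
σ_DE = N_DE/A_DE = 4300/83.36 = 51.59 MPa.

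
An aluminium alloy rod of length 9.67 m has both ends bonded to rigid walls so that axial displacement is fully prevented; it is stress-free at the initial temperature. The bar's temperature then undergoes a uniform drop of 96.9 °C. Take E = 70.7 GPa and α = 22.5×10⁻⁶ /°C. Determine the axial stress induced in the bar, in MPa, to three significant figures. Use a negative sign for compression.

154 MPa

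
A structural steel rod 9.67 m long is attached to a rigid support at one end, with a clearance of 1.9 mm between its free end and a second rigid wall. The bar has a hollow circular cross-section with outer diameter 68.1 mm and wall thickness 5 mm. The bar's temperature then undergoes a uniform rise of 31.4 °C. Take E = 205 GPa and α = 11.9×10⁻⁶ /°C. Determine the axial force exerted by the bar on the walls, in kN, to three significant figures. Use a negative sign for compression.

-36.0 kN

Free thermal expansion αLΔT = 11.9e-6 · 9670 · 31.4 = 3.613 mm.
The walls engage after the gap closes; constrained expansion = 3.613 − 1.9 = 1.713 mm.
The walls impose strain ε = −(1.713)/9670 = -1.7718e-04; σ = Eε = 205000 · -1.7718e-04 = -36.32 MPa.
Wall reaction R = σ·A = -36.32·991.2 = -36000 N = -36 kN.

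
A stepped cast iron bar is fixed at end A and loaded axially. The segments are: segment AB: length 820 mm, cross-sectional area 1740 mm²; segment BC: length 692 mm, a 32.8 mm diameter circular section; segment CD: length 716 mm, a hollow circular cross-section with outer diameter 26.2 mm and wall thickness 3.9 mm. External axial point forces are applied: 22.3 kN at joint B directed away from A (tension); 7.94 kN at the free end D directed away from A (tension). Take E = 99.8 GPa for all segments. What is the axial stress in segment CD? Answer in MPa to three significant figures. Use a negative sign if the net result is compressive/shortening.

29.1 MPa

Internal axial forces (sectioning from the free end, tension +): N_CD = 7.94 kN, N_BC = 7.94 kN, N_AB = 30.24 kN.
A_CD = 273.2 mm².
σ_CD = N_CD/A_CD = 7940/273.2 = 29.06 MPa.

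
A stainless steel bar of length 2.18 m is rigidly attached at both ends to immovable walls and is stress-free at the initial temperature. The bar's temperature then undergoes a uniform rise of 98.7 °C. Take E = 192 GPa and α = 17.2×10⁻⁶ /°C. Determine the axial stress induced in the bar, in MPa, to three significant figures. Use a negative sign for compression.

Free thermal expansion αLΔT = 17.2e-6 · 2180 · 98.7 = 3.701 mm.
The walls impose strain ε = −(3.701)/2180 = -1.6976e-03; σ = Eε = 192000 · -1.6976e-03 = -325.9 MPa.

-326 MPa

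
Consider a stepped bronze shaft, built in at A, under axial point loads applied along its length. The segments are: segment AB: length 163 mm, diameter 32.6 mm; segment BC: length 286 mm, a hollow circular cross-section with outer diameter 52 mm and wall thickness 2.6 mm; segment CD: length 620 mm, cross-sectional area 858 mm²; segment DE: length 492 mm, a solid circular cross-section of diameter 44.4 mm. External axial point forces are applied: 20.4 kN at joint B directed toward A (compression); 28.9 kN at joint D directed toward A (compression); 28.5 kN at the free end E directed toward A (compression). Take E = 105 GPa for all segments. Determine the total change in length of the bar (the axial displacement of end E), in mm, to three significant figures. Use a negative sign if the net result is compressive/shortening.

-1.01 mm

Internal axial forces (sectioning from the free end, tension +): N_DE = -28.5 kN, N_CD = -57.4 kN, N_BC = -57.4 kN, N_AB = -77.8 kN.
A_AB = 834.7 mm².
A_BC = 403.5 mm².
A_DE = 1548 mm².
δ_AB = -77800·163/(834.7·105000) = -0.1447 mm
δ_BC = -57400·286/(403.5·105000) = -0.3875 mm
δ_CD = -57400·620/(858·105000) = -0.395 mm
δ_DE = -28500·492/(1548·105000) = -0.08625 mm
δ = Σδ_i = -1.013 mm.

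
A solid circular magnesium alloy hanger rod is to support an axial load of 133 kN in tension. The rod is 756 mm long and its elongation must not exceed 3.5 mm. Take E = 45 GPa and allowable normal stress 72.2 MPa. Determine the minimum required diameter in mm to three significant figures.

48.4 mm

Required area A ≥ P/σ_allow = 133000/72.2 = 1842 mm².
For a solid circular section, d ≥ √(4A/π) = 48.43 mm.
Elongation limit: A ≥ PL/(Eδ_allow) = 133000·756/(45000·3.5) = 638.4 mm² ⇒ d ≥ 28.51 mm.
The stress limit governs.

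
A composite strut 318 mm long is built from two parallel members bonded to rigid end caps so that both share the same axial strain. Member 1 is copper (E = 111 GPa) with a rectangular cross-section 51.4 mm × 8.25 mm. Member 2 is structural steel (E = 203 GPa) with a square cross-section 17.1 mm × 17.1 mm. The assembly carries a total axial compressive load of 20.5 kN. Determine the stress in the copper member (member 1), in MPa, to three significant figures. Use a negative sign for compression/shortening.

A_1 = 424.1 mm².
A_2 = 292.4 mm².
Equal strain + equilibrium ⇒ each member carries load in proportion to AE: A₁E₁ = 47070000 N, A₂E₂ = 59360000 N, ΣAE = 106400000 N.
σ₁ = P·E₁/ΣAE = -20500·111000/106400000 = -21.38 MPa.

-21.4 MPa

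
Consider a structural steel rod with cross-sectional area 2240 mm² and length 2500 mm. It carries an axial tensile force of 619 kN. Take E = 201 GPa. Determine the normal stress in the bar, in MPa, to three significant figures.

σ = N/A = 619000/2240 = 276.3 MPa.

276 MPa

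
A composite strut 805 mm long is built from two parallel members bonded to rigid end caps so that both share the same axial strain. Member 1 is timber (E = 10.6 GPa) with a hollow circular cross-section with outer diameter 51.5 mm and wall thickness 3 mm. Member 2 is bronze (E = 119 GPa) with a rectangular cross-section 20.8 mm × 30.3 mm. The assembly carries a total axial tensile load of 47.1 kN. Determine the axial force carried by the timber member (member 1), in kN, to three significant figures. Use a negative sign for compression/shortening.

2.86 kN

A_1 = 457.1 mm².
A_2 = 630.2 mm².
Equal strain + equilibrium ⇒ each member carries load in proportion to AE: A₁E₁ = 4845000 N, A₂E₂ = 75000000 N, ΣAE = 79840000 N.
F₁ = P·A₁E₁/ΣAE = 47100·4845000/79840000 = 2858 N.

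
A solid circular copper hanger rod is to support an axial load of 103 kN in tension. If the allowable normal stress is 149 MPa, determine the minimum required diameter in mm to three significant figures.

29.7 mm

Required area A ≥ P/σ_allow = 103000/149 = 691.3 mm².
For a solid circular section, d ≥ √(4A/π) = 29.67 mm.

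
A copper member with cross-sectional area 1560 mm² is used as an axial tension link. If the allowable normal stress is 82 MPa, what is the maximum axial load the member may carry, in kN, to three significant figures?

P_max = σ_allow · A = 82 · 1560 = 127900 N = 127.9 kN.

128 kN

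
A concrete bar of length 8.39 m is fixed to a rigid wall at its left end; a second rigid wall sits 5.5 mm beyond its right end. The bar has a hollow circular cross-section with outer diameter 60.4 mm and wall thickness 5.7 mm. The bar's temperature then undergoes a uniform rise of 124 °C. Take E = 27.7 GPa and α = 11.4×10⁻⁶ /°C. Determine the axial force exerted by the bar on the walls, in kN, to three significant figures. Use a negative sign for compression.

Free thermal expansion αLΔT = 11.4e-6 · 8390 · 124 = 11.86 mm.
The walls engage after the gap closes; constrained expansion = 11.86 − 5.5 = 6.36 mm.
The walls impose strain ε = −(6.36)/8390 = -7.5806e-04; σ = Eε = 27700 · -7.5806e-04 = -21 MPa.
Wall reaction R = σ·A = -21·979.5 = -20570 N = -20.57 kN.

-20.6 kN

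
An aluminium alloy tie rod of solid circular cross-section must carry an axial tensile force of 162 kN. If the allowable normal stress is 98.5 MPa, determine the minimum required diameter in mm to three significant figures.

45.8 mm

Required area A ≥ P/σ_allow = 162000/98.5 = 1645 mm².
For a solid circular section, d ≥ √(4A/π) = 45.76 mm.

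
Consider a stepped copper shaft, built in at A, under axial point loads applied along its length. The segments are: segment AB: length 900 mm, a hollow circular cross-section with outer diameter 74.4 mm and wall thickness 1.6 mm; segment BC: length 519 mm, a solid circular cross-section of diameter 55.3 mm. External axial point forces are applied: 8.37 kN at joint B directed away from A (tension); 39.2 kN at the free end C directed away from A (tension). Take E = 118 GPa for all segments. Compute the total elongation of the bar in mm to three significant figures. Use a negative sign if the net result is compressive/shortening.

Internal axial forces (sectioning from the free end, tension +): N_BC = 39.2 kN, N_AB = 47.57 kN.
A_AB = 365.9 mm².
A_BC = 2402 mm².
δ_AB = 47570·900/(365.9·118000) = 0.9915 mm
δ_BC = 39200·519/(2402·118000) = 0.07178 mm
δ = Σδ_i = 1.063 mm.

1.06 mm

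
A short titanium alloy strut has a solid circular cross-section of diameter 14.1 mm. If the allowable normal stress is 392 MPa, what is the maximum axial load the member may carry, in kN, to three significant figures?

61.2 kN

A = 156.1 mm².
P_max = σ_allow · A = 392 · 156.1 = 61210 N = 61.21 kN.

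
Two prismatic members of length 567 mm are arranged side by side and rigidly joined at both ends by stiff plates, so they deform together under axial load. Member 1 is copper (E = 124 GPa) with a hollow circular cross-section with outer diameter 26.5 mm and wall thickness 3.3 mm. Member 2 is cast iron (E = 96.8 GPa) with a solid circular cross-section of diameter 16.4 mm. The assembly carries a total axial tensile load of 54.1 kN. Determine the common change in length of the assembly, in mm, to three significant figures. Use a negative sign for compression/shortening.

0.610 mm

A_1 = 240.5 mm².
A_2 = 211.2 mm².
Equal strain + equilibrium ⇒ each member carries load in proportion to AE: A₁E₁ = 29820000 N, A₂E₂ = 20450000 N, ΣAE = 50270000 N.
δ = PL/ΣAE = 54100·567/50270000 = 0.6102 mm.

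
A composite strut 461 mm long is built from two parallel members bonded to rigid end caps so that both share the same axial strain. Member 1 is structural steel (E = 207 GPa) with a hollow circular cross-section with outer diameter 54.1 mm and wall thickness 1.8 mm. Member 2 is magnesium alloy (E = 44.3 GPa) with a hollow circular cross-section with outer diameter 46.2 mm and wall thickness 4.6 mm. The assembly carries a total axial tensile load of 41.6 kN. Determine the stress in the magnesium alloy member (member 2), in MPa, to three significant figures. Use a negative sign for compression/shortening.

A_1 = 295.7 mm².
A_2 = 601.2 mm².
Equal strain + equilibrium ⇒ each member carries load in proportion to AE: A₁E₁ = 61220000 N, A₂E₂ = 26630000 N, ΣAE = 87850000 N.
σ₂ = P·E₂/ΣAE = 41600·44300/87850000 = 20.98 MPa.

21.0 MPa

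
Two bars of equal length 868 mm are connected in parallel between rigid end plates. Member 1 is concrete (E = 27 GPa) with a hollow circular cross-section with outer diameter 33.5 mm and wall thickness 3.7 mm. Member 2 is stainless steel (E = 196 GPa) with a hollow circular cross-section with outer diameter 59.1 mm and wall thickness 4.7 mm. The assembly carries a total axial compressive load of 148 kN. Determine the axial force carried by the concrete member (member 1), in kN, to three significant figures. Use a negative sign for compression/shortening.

A_1 = 346.4 mm².
A_2 = 803.2 mm².
Equal strain + equilibrium ⇒ each member carries load in proportion to AE: A₁E₁ = 9353000 N, A₂E₂ = 157400000 N, ΣAE = 166800000 N.
F₁ = P·A₁E₁/ΣAE = -148000·9353000/166800000 = -8299 N.

-8.30 kN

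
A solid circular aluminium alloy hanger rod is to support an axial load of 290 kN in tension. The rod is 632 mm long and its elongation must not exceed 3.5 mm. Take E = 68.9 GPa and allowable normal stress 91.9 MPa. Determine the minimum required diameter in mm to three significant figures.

63.4 mm

Required area A ≥ P/σ_allow = 290000/91.9 = 3156 mm².
For a solid circular section, d ≥ √(4A/π) = 63.39 mm.
Elongation limit: A ≥ PL/(Eδ_allow) = 290000·632/(68900·3.5) = 760 mm² ⇒ d ≥ 31.11 mm.
The stress limit governs.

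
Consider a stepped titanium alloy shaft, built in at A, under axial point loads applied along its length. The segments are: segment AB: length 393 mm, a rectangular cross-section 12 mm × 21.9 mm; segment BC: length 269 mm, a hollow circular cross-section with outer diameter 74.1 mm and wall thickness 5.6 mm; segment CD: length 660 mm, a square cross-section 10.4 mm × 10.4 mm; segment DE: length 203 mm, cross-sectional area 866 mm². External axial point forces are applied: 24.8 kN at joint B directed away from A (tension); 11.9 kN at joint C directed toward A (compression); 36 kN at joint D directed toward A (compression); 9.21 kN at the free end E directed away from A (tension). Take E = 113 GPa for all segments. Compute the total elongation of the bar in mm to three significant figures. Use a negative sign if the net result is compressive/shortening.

Internal axial forces (sectioning from the free end, tension +): N_DE = 9.21 kN, N_CD = -26.79 kN, N_BC = -38.69 kN, N_AB = -13.89 kN.
A_AB = 262.8 mm².
A_BC = 1205 mm².
A_CD = 108.2 mm².
δ_AB = -13890·393/(262.8·113000) = -0.1838 mm
δ_BC = -38690·269/(1205·113000) = -0.07643 mm
δ_CD = -26790·660/(108.2·113000) = -1.447 mm
δ_DE = 9210·203/(866·113000) = 0.01911 mm
δ = Σδ_i = -1.688 mm.

-1.69 mm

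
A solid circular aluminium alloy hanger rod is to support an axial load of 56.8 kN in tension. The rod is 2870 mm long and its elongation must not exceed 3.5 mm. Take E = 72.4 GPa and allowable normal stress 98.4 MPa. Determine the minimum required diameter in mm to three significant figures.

28.6 mm

Required area A ≥ P/σ_allow = 56800/98.4 = 577.2 mm².
For a solid circular section, d ≥ √(4A/π) = 27.11 mm.
Elongation limit: A ≥ PL/(Eδ_allow) = 56800·2870/(72400·3.5) = 643.3 mm² ⇒ d ≥ 28.62 mm.
The elongation limit governs.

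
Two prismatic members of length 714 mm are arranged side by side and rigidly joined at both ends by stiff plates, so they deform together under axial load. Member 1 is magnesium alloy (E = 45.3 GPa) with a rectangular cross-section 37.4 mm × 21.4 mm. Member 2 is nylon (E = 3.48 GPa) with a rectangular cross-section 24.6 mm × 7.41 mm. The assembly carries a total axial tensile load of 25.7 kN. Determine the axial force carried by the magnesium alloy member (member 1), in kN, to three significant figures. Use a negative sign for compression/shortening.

A_1 = 800.4 mm².
A_2 = 182.3 mm².
Equal strain + equilibrium ⇒ each member carries load in proportion to AE: A₁E₁ = 36260000 N, A₂E₂ = 634400 N, ΣAE = 36890000 N.
F₁ = P·A₁E₁/ΣAE = 25700·36260000/36890000 = 25260 N.

25.3 kN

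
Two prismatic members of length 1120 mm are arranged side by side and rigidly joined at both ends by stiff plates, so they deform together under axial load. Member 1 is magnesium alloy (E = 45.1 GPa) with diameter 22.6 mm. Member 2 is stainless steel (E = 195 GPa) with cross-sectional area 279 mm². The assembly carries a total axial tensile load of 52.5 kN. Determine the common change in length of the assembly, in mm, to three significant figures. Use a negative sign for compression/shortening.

0.811 mm

A_1 = 401.1 mm².
Equal strain + equilibrium ⇒ each member carries load in proportion to AE: A₁E₁ = 18090000 N, A₂E₂ = 54400000 N, ΣAE = 72500000 N.
δ = PL/ΣAE = 52500·1120/72500000 = 0.8111 mm.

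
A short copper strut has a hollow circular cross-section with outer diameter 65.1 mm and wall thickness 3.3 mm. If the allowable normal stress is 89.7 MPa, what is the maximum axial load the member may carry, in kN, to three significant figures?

A = 640.7 mm².
P_max = σ_allow · A = 89.7 · 640.7 = 57470 N = 57.47 kN.

57.5 kN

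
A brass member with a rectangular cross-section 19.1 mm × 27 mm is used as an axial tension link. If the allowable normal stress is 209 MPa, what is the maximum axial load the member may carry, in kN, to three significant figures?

A = 515.7 mm².
P_max = σ_allow · A = 209 · 515.7 = 107800 N = 107.8 kN.

108 kN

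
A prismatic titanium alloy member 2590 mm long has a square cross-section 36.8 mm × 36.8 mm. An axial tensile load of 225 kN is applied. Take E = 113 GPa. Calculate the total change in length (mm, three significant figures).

3.81 mm

A = 1354 mm².
δ_mech = NL/(AE) = 225000·2590/(1354·113000) = 3.808 mm.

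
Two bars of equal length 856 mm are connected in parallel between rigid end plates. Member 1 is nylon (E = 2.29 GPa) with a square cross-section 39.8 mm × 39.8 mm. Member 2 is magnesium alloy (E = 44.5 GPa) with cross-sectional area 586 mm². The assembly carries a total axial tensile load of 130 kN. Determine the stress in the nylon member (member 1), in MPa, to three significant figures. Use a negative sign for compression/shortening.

10.0 MPa

A_1 = 1584 mm².
Equal strain + equilibrium ⇒ each member carries load in proportion to AE: A₁E₁ = 3627000 N, A₂E₂ = 26080000 N, ΣAE = 29700000 N.
σ₁ = P·E₁/ΣAE = 130000·2290/29700000 = 10.02 MPa.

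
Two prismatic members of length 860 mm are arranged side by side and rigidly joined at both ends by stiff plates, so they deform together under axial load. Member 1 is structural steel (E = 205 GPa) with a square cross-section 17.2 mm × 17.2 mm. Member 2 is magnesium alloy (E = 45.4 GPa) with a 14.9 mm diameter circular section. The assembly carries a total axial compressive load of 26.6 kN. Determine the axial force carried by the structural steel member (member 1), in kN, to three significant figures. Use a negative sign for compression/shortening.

-23.5 kN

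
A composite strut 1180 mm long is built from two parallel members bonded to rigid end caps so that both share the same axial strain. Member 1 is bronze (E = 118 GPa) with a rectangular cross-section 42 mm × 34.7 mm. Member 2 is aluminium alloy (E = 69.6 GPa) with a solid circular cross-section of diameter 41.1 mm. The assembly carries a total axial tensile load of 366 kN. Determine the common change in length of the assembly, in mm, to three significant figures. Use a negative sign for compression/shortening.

1.63 mm

A_1 = 1457 mm².
A_2 = 1327 mm².
Equal strain + equilibrium ⇒ each member carries load in proportion to AE: A₁E₁ = 172000000 N, A₂E₂ = 92340000 N, ΣAE = 264300000 N.
δ = PL/ΣAE = 366000·1180/264300000 = 1.634 mm.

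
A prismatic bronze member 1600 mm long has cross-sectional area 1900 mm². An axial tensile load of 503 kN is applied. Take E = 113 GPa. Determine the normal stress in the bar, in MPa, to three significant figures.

265 MPa

σ = N/A = 503000/1900 = 264.7 MPa.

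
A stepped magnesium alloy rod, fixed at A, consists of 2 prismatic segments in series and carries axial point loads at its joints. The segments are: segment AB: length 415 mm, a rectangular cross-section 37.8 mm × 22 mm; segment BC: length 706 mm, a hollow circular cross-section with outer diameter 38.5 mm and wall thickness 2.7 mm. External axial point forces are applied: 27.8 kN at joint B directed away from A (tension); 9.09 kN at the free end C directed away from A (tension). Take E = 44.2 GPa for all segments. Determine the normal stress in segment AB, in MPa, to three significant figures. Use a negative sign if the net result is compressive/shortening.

44.4 MPa

Internal axial forces (sectioning from the free end, tension +): N_BC = 9.09 kN, N_AB = 36.89 kN.
A_AB = 831.6 mm².
σ_AB = N_AB/A_AB = 36890/831.6 = 44.36 MPa.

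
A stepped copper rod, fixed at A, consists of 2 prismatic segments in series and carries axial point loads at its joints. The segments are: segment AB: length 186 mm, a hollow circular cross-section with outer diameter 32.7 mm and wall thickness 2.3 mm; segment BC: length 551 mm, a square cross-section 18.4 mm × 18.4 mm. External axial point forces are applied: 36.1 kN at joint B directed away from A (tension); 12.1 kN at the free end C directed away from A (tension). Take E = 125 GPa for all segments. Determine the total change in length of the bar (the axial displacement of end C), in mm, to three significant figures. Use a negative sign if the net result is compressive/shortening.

Internal axial forces (sectioning from the free end, tension +): N_BC = 12.1 kN, N_AB = 48.2 kN.
A_AB = 219.7 mm².
A_BC = 338.6 mm².
δ_AB = 48200·186/(219.7·125000) = 0.3265 mm
δ_BC = 12100·551/(338.6·125000) = 0.1575 mm
δ = Σδ_i = 0.4841 mm.

0.484 mm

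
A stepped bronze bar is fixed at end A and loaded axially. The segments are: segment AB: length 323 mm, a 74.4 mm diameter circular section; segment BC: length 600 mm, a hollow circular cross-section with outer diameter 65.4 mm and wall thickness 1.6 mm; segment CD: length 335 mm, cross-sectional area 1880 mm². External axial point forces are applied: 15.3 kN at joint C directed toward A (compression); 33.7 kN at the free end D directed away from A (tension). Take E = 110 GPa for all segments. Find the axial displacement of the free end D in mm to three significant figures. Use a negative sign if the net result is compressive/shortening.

Internal axial forces (sectioning from the free end, tension +): N_CD = 33.7 kN, N_BC = 18.4 kN, N_AB = 18.4 kN.
A_AB = 4347 mm².
A_BC = 320.7 mm².
δ_AB = 18400·323/(4347·110000) = 0.01243 mm
δ_BC = 18400·600/(320.7·110000) = 0.313 mm
δ_CD = 33700·335/(1880·110000) = 0.05459 mm
δ = Σδ_i = 0.38 mm.

0.380 mm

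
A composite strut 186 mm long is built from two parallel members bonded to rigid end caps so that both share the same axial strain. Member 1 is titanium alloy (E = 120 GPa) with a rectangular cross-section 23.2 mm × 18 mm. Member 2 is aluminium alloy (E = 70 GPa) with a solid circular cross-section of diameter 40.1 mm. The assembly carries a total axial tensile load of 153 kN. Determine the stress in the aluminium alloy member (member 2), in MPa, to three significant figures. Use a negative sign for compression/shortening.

77.3 MPa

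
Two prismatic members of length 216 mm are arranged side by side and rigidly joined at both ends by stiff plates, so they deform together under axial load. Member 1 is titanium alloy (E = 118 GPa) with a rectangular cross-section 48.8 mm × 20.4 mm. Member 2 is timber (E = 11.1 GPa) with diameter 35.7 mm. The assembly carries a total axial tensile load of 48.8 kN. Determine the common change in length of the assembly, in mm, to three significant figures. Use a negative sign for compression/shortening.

0.0820 mm

A_1 = 995.5 mm².
A_2 = 1001 mm².
Equal strain + equilibrium ⇒ each member carries load in proportion to AE: A₁E₁ = 117500000 N, A₂E₂ = 11110000 N, ΣAE = 128600000 N.
δ = PL/ΣAE = 48800·216/128600000 = 0.08198 mm.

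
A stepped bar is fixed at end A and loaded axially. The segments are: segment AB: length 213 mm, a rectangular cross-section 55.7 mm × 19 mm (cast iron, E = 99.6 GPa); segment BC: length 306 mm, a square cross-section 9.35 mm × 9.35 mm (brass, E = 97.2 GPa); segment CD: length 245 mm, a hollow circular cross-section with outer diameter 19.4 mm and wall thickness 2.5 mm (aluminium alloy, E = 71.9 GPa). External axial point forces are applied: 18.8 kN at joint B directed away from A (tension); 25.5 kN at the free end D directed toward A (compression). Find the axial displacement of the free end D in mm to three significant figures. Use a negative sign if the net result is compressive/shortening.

Internal axial forces (sectioning from the free end, tension +): N_CD = -25.5 kN, N_BC = -25.5 kN, N_AB = -6.7 kN.
A_AB = 1058 mm².
A_BC = 87.42 mm².
A_CD = 132.7 mm².
δ_AB = -6700·213/(1058·99600) = -0.01354 mm
δ_BC = -25500·306/(87.42·97200) = -0.9183 mm
δ_CD = -25500·245/(132.7·71900) = -0.6546 mm
δ = Σδ_i = -1.586 mm.

-1.59 mm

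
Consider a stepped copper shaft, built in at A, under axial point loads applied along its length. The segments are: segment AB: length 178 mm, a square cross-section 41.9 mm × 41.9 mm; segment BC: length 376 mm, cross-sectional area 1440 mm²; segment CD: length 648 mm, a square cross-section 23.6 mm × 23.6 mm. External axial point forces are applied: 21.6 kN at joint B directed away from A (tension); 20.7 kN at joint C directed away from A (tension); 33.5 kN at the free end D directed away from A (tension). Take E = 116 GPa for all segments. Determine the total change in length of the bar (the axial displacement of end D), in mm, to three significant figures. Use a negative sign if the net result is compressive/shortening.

0.524 mm

Internal axial forces (sectioning from the free end, tension +): N_CD = 33.5 kN, N_BC = 54.2 kN, N_AB = 75.8 kN.
A_AB = 1756 mm².
A_CD = 557 mm².
δ_AB = 75800·178/(1756·116000) = 0.06625 mm
δ_BC = 54200·376/(1440·116000) = 0.122 mm
δ_CD = 33500·648/(557·116000) = 0.336 mm
δ = Σδ_i = 0.5243 mm.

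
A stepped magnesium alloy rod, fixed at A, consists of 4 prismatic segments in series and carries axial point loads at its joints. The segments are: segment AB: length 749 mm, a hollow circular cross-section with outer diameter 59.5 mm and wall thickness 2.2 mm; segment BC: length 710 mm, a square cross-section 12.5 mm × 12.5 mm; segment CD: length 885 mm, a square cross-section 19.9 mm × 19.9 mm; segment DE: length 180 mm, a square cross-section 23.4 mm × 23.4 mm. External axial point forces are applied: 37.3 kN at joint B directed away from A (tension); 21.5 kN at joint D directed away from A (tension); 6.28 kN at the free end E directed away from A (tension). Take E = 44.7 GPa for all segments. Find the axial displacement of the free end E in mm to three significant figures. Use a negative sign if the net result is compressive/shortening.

7.01 mm

Internal axial forces (sectioning from the free end, tension +): N_DE = 6.28 kN, N_CD = 27.78 kN, N_BC = 27.78 kN, N_AB = 65.08 kN.
A_AB = 396 mm².
A_BC = 156.2 mm².
A_CD = 396 mm².
A_DE = 547.6 mm².
δ_AB = 65080·749/(396·44700) = 2.754 mm
δ_BC = 27780·710/(156.2·44700) = 2.824 mm
δ_CD = 27780·885/(396·44700) = 1.389 mm
δ_DE = 6280·180/(547.6·44700) = 0.04618 mm
δ = Σδ_i = 7.013 mm.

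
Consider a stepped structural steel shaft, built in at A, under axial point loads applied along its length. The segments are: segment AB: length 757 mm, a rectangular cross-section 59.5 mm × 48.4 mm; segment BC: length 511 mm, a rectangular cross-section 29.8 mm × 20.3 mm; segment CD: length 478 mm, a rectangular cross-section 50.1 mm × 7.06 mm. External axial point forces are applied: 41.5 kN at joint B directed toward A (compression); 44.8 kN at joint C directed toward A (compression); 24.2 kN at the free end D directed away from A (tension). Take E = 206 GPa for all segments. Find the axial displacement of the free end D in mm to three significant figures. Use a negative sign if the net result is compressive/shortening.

Internal axial forces (sectioning from the free end, tension +): N_CD = 24.2 kN, N_BC = -20.6 kN, N_AB = -62.1 kN.
A_AB = 2880 mm².
A_BC = 604.9 mm².
A_CD = 353.7 mm².
δ_AB = -62100·757/(2880·206000) = -0.07924 mm
δ_BC = -20600·511/(604.9·206000) = -0.08447 mm
δ_CD = 24200·478/(353.7·206000) = 0.1588 mm
δ = Σδ_i = -0.004956 mm.

-0.00496 mm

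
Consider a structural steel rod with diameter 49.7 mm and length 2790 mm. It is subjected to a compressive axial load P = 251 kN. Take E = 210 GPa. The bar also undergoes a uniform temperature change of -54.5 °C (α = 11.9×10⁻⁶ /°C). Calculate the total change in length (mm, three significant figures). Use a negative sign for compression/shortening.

-3.53 mm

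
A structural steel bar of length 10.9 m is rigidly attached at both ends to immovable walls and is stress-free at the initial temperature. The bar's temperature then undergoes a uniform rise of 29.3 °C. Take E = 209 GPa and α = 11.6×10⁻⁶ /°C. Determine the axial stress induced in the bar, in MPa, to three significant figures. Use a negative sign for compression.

-71.0 MPa

Free thermal expansion αLΔT = 11.6e-6 · 10900 · 29.3 = 3.705 mm.
The walls impose strain ε = −(3.705)/10900 = -3.3988e-04; σ = Eε = 209000 · -3.3988e-04 = -71.03 MPa.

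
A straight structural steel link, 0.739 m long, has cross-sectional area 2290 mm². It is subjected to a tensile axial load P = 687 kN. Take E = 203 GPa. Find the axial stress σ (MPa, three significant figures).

σ = N/A = 687000/2290 = 300 MPa.

300 MPa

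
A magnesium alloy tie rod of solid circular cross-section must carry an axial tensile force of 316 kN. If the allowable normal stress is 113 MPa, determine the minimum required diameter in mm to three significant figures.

Required area A ≥ P/σ_allow = 316000/113 = 2796 mm².
For a solid circular section, d ≥ √(4A/π) = 59.67 mm.

59.7 mm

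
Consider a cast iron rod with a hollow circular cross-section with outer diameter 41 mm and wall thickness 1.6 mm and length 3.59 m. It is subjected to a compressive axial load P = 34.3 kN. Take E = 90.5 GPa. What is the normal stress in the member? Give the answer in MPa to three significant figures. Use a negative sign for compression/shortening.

-173 MPa

A = 198 mm².
σ = N/A = -34300/198 = -173.2 MPa.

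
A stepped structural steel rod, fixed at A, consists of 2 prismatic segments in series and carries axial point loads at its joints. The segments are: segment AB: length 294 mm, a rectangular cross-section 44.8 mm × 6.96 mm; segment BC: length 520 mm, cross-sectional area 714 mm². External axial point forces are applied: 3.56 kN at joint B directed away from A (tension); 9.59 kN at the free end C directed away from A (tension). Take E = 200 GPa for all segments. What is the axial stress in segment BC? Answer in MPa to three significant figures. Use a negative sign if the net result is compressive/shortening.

13.4 MPa

Internal axial forces (sectioning from the free end, tension +): N_BC = 9.59 kN, N_AB = 13.15 kN.
σ_BC = N_BC/A_BC = 9590/714 = 13.43 MPa.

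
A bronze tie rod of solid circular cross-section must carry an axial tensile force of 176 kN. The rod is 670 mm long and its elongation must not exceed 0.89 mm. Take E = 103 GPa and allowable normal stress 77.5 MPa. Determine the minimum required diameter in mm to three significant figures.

53.8 mm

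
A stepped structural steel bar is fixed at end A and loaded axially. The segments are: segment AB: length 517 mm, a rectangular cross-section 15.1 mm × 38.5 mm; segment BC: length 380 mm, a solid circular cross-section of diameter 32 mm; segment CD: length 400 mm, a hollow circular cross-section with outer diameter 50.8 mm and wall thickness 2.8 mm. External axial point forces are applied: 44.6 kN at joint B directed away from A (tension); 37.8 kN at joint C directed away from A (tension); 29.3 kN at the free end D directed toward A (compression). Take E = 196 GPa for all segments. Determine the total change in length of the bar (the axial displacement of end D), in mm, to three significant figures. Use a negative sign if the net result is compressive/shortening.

Internal axial forces (sectioning from the free end, tension +): N_CD = -29.3 kN, N_BC = 8.5 kN, N_AB = 53.1 kN.
A_AB = 581.4 mm².
A_BC = 804.2 mm².
A_CD = 422.2 mm².
δ_AB = 53100·517/(581.4·196000) = 0.2409 mm
δ_BC = 8500·380/(804.2·196000) = 0.02049 mm
δ_CD = -29300·400/(422.2·196000) = -0.1416 mm
δ = Σδ_i = 0.1198 mm.

0.120 mm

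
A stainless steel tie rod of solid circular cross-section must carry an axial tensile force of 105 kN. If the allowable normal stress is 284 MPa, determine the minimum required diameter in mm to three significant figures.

21.7 mm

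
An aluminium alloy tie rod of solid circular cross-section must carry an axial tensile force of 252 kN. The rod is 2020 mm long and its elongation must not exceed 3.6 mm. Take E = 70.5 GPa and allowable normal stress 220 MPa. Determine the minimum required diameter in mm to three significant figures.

50.5 mm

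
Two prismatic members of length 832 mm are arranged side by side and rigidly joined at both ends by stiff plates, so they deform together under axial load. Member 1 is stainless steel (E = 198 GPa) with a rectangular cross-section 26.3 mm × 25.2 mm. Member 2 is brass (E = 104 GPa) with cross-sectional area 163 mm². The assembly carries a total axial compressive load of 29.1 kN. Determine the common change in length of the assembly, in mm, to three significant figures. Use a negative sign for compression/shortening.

-0.163 mm

A_1 = 662.8 mm².
Equal strain + equilibrium ⇒ each member carries load in proportion to AE: A₁E₁ = 131200000 N, A₂E₂ = 16950000 N, ΣAE = 148200000 N.
δ = PL/ΣAE = -29100·832/148200000 = -0.1634 mm.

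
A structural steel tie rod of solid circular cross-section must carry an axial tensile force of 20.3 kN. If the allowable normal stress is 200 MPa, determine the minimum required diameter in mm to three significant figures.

11.4 mm

Required area A ≥ P/σ_allow = 20300/200 = 101.5 mm².
For a solid circular section, d ≥ √(4A/π) = 11.37 mm.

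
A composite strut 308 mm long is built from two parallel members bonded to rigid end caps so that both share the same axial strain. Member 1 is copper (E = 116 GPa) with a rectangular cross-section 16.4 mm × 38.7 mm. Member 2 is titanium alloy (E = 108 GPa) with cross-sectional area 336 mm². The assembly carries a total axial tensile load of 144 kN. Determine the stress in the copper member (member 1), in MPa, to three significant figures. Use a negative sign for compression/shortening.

152 MPa

A_1 = 634.7 mm².
Equal strain + equilibrium ⇒ each member carries load in proportion to AE: A₁E₁ = 73620000 N, A₂E₂ = 36290000 N, ΣAE = 109900000 N.
σ₁ = P·E₁/ΣAE = 144000·116000/109900000 = 152 MPa.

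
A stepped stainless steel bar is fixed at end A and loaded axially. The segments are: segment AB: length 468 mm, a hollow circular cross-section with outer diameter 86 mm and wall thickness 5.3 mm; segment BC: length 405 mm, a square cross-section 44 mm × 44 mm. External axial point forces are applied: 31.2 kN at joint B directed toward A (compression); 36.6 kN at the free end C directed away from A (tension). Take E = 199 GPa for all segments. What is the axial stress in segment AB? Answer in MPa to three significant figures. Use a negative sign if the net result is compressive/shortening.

4.02 MPa

Internal axial forces (sectioning from the free end, tension +): N_BC = 36.6 kN, N_AB = 5.4 kN.
A_AB = 1344 mm².
σ_AB = N_AB/A_AB = 5400/1344 = 4.019 MPa.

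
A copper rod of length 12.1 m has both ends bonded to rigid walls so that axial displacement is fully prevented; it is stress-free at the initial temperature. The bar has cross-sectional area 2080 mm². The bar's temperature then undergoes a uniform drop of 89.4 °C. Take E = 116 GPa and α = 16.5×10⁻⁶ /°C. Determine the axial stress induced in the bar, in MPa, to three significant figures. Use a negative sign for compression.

171 MPa

Free thermal expansion αLΔT = 16.5e-6 · 12100 · -89.4 = -17.85 mm.
The walls impose strain ε = −(-17.85)/12100 = 1.4751e-03; σ = Eε = 116000 · 1.4751e-03 = 171.1 MPa.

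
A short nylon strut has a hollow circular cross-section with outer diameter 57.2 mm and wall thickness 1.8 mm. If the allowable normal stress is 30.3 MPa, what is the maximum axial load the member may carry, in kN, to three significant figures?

9.49 kN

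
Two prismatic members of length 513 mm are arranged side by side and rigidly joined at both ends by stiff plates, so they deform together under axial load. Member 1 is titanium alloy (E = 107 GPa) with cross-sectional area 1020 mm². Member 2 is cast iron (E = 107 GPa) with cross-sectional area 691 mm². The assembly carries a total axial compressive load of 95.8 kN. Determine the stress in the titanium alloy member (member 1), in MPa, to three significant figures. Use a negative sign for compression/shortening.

Equal strain + equilibrium ⇒ each member carries load in proportion to AE: A₁E₁ = 109100000 N, A₂E₂ = 73940000 N, ΣAE = 183100000 N.
σ₁ = P·E₁/ΣAE = -95800·107000/183100000 = -55.99 MPa.

-56.0 MPa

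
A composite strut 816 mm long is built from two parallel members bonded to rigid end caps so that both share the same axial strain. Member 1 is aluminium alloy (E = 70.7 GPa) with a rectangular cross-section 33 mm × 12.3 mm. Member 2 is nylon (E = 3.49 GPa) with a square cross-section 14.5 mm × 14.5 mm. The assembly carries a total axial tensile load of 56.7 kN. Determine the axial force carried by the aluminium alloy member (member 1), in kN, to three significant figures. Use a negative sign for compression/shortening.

A_1 = 405.9 mm².
A_2 = 210.2 mm².
Equal strain + equilibrium ⇒ each member carries load in proportion to AE: A₁E₁ = 28700000 N, A₂E₂ = 733800 N, ΣAE = 29430000 N.
F₁ = P·A₁E₁/ΣAE = 56700·28700000/29430000 = 55290 N.

55.3 kN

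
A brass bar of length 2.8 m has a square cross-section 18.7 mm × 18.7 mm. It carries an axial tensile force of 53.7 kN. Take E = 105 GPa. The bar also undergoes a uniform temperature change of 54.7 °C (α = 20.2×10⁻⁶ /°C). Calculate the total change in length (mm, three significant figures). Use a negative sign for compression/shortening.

7.19 mm

A = 349.7 mm².
δ_mech = NL/(AE) = 53700·2800/(349.7·105000) = 4.095 mm.
δ_thermal = αLΔT = 20.2e-6·2800·54.7 = 3.094 mm.
δ = δ_mech + δ_thermal = 7.189 mm.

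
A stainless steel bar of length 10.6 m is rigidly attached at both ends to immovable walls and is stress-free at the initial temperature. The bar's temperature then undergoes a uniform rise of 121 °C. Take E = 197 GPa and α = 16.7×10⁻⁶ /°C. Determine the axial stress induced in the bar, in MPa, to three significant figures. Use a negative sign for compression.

-398 MPa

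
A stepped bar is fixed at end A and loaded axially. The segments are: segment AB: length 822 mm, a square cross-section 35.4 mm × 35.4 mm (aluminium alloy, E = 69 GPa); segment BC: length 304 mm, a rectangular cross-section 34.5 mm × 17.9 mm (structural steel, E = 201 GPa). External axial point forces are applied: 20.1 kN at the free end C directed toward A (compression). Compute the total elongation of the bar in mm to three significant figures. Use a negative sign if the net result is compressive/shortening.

-0.240 mm

Internal axial forces (sectioning from the free end, tension +): N_BC = -20.1 kN, N_AB = -20.1 kN.
A_AB = 1253 mm².
A_BC = 617.5 mm².
δ_AB = -20100·822/(1253·69000) = -0.1911 mm
δ_BC = -20100·304/(617.5·201000) = -0.04923 mm
δ = Σδ_i = -0.2403 mm.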